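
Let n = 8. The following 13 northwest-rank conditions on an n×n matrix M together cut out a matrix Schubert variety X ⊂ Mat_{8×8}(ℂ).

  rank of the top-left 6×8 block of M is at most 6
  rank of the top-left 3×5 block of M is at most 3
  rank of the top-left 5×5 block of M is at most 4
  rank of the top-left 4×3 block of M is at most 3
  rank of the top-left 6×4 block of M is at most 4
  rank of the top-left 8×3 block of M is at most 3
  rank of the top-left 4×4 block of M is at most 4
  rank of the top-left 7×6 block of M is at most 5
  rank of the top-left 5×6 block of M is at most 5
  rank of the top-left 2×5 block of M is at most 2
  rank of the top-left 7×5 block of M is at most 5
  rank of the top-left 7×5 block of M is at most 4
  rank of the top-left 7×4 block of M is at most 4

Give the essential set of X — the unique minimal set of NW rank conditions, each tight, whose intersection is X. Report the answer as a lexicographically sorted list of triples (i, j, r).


Computing R[i][j] = min implied NW-rank bound (n=8, 13 conditions):

  i=1: 1, 1, 1, 1, 1, 1, 1, 1
  i=2: 1, 2, 2, 2, 2, 2, 2, 2
  i=3: 1, 2, 3, 3, 3, 3, 3, 3
  i=4: 1, 2, 3, 4, 4, 4, 4, 4
  i=5: 1, 2, 3, 4, 4, 5, 5, 5
  i=6: 1, 2, 3, 4, 4, 5, 6, 6
  i=7: 1, 2, 3, 4, 4, 5, 6, 7
  i=8: 1, 2, 3, 4, 5, 6, 7, 8

reading off 1-entries of Δ²R: w = (1, 2, 3, 4, 6, 7, 8, 5).

Fulton essential set (1 of the 3 Rothe cells):

[(7, 5, 4)]


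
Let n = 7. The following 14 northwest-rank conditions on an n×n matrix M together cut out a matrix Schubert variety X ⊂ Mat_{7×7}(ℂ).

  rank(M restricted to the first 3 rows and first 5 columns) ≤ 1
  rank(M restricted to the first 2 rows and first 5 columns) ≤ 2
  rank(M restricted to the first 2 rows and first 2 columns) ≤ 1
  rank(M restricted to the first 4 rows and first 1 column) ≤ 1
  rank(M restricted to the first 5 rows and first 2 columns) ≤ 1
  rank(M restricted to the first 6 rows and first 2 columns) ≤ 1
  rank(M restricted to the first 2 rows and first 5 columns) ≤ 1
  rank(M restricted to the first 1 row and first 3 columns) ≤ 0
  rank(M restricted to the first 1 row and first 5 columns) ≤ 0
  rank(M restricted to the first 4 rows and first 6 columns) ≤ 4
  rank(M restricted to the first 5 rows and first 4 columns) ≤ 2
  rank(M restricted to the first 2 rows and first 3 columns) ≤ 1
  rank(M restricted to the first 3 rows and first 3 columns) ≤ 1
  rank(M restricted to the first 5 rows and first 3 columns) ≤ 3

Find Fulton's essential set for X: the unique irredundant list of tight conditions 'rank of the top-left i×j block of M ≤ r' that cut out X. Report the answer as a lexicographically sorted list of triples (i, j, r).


Rank table r_w(7×7) implied by the 14 constraints:

  i=1: 0 0 0 0 0 1 1
  i=2: 1 1 1 1 1 2 2
  i=3: 1 1 1 1 1 2 3
  i=4: 1 1 2 2 2 3 4
  i=5: 1 1 2 2 3 4 5
  i=6: 1 1 2 3 4 5 6
  i=7: 1 2 3 4 5 6 7

second differences of R give the permutation w = (6, 1, 7, 3, 5, 4, 2).

4 SE-corners of the 13-cell Rothe diagram give Ess(w):

[(1, 5, 0), (3, 5, 1), (5, 4, 2), (6, 2, 1)]


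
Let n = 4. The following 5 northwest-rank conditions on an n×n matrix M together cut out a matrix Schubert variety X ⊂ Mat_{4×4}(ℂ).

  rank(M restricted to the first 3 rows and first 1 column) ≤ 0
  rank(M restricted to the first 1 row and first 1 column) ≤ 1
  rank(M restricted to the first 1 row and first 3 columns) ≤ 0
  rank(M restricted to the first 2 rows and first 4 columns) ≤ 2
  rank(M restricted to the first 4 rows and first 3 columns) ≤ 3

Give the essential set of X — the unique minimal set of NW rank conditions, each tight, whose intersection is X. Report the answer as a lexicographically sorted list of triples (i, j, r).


Reconstructing r_w from the 5 given conditions:

  0  0  0  1
  0  1  1  2
  0  1  2  3
  1  2  3  4

giving w = (4, 2, 3, 1) via Δ²R.

2 SE-corners of the 5-cell Rothe diagram give Ess(w):

[(1, 3, 0), (3, 1, 0)]


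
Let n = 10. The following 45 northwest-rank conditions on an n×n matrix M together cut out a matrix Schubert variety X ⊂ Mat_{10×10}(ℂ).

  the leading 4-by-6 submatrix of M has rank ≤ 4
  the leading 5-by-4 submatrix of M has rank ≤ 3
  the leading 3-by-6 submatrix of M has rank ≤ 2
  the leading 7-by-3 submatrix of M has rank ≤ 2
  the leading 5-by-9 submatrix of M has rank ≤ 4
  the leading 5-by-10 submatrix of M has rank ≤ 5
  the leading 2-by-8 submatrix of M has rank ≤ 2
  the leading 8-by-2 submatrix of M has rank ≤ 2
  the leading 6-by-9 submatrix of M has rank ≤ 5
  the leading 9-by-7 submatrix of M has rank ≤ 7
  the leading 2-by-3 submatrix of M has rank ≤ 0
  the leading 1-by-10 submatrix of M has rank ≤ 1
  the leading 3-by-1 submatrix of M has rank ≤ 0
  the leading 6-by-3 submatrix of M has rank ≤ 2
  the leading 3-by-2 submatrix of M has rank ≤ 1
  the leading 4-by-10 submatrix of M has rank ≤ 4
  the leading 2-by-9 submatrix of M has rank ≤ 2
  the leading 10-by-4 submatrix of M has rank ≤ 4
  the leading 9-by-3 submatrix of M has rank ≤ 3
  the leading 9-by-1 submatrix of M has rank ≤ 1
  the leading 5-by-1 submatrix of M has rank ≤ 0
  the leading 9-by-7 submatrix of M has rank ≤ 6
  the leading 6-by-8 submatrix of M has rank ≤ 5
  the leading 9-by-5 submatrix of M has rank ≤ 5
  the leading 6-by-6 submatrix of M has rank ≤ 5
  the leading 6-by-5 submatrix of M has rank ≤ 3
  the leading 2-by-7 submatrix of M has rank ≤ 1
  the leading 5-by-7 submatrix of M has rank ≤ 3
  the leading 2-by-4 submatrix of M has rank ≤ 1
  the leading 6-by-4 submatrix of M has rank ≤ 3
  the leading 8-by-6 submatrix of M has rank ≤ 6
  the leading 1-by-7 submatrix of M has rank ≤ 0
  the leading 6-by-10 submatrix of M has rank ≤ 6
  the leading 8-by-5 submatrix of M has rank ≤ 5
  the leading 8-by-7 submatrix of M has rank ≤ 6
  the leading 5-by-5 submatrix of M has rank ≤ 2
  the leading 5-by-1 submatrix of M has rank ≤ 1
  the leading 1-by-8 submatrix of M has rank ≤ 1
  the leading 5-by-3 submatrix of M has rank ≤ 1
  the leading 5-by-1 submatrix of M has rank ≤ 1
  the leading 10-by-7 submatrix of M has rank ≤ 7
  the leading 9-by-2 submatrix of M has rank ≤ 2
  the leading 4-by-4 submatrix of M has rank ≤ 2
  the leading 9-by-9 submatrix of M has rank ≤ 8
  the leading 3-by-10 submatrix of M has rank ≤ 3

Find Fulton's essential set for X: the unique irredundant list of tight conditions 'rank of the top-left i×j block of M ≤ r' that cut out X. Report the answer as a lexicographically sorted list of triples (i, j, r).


The tightest implied rank at each (i,j), from the 45 conditions:

  0 0 0 0 0 0 0 1 1 1
  0 0 0 1 1 1 1 2 2 2
  0 1 1 2 2 2 2 3 3 3
  0 1 1 2 2 3 3 4 4 4
  0 1 1 2 2 3 3 4 4 5
  1 2 2 3 3 4 4 5 5 6
  1 2 2 3 4 5 5 6 6 7
  1 2 3 4 5 6 6 7 7 8
  1 2 3 4 5 6 6 7 8 9
  1 2 3 4 5 6 7 8 9 10

the unique w with this rank table is (8, 4, 2, 6, 10, 1, 5, 3, 9, 7).

Fulton essential set (9 of the 21 Rothe cells):

[(1, 7, 0), (2, 3, 0), (5, 1, 0), (5, 3, 1), (5, 5, 2), (5, 7, 3), (5, 9, 4), (7, 3, 2), (9, 7, 6)]


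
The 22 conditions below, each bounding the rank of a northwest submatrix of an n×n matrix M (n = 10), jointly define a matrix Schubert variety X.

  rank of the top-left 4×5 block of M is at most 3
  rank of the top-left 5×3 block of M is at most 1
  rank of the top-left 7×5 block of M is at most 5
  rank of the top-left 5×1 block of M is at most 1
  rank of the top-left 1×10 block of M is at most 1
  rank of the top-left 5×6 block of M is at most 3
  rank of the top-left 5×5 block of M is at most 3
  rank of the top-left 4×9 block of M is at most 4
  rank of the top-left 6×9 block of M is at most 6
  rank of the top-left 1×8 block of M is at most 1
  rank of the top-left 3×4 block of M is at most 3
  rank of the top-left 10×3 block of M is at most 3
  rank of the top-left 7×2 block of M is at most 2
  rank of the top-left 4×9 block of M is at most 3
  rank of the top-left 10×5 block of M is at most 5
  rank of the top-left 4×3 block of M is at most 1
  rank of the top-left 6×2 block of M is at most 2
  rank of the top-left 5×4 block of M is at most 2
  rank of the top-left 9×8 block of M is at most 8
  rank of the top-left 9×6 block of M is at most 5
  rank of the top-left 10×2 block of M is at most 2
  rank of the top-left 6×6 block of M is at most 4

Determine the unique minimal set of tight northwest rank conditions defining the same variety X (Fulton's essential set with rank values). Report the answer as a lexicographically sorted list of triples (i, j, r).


Rank table r_w(10×10) implied by the 22 constraints:

  i=1: 1, 1, 1, 1, 1, 1, 1, 1, 1, 1
  i=2: 1, 1, 1, 2, 2, 2, 2, 2, 2, 2
  i=3: 1, 1, 1, 2, 3, 3, 3, 3, 3, 3
  i=4: 1, 1, 1, 2, 3, 3, 3, 3, 3, 4
  i=5: 1, 1, 1, 2, 3, 3, 4, 4, 4, 5
  i=6: 1, 2, 2, 3, 4, 4, 5, 5, 5, 6
  i=7: 1, 2, 3, 4, 5, 5, 6, 6, 6, 7
  i=8: 1, 2, 3, 4, 5, 5, 6, 7, 7, 8
  i=9: 1, 2, 3, 4, 5, 5, 6, 7, 8, 9
  i=10: 1, 2, 3, 4, 5, 6, 7, 8, 9, 10

hence w(1..10) = (1, 4, 5, 10, 7, 2, 3, 8, 9, 6).

Fulton essential set (4 of the 15 Rothe cells):

[(4, 9, 3), (5, 3, 1), (5, 6, 3), (9, 6, 5)]


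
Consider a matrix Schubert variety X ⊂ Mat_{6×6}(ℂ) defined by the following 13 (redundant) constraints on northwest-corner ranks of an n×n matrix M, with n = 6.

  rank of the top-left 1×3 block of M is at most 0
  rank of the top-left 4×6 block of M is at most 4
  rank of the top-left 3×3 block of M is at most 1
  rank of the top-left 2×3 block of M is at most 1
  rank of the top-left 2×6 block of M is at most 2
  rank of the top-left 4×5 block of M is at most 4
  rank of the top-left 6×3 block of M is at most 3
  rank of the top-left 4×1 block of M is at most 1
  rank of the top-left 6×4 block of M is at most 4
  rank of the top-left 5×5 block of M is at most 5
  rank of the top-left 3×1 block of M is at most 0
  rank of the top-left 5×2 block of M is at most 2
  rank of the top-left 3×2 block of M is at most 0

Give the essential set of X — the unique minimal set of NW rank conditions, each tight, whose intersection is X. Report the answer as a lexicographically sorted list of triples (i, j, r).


Reconstructing r_w from the 13 given conditions:

  R[1]: 0 | 0 | 0 | 1 | 1 | 1
  R[2]: 0 | 0 | 1 | 2 | 2 | 2
  R[3]: 0 | 0 | 1 | 2 | 3 | 3
  R[4]: 1 | 1 | 2 | 3 | 4 | 4
  R[5]: 1 | 2 | 3 | 4 | 5 | 5
  R[6]: 1 | 2 | 3 | 4 | 5 | 6

so w = (4, 3, 5, 1, 2, 6).

Fulton essential set (2 of the 7 Rothe cells):

[(1, 3, 0), (3, 2, 0)]


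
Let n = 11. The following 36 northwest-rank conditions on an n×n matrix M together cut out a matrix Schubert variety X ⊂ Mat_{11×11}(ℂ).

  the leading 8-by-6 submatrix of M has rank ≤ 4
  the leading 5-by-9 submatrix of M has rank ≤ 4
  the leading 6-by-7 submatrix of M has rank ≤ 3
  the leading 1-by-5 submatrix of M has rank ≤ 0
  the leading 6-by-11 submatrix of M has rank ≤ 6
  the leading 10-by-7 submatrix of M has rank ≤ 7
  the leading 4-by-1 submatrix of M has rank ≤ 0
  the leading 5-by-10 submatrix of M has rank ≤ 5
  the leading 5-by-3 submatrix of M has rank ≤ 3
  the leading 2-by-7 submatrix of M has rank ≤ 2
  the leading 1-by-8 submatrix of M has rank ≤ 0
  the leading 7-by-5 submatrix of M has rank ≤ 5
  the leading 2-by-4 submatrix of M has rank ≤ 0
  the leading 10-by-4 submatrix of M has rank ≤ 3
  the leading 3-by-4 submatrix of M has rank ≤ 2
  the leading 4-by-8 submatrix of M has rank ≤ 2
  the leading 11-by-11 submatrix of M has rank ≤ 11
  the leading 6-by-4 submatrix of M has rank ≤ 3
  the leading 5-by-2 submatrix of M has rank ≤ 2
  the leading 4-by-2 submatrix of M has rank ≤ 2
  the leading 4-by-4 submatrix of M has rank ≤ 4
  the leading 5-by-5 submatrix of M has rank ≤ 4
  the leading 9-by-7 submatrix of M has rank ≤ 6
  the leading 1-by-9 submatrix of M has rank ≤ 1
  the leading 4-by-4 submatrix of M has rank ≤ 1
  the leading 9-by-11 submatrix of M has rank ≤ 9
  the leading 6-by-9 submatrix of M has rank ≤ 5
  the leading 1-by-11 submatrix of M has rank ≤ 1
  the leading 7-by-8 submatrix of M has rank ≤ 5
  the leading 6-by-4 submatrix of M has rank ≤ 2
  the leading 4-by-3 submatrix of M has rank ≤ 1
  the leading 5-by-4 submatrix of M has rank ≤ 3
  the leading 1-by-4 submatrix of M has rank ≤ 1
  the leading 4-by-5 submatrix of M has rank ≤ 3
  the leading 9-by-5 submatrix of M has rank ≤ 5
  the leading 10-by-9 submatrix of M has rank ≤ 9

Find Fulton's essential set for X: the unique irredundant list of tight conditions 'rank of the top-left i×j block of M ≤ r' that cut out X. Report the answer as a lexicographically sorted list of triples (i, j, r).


Recovering R(i,j) via the rank-extension bound from the 36 conditions:

  i=1: 0  0  0  0  0  0  0  0  1  1  1
  i=2: 0  0  0  0  1  1  1  1  2  2  2
  i=3: 0  1  1  1  2  2  2  2  3  3  3
  i=4: 0  1  1  1  2  2  2  2  3  4  4
  i=5: 1  2  2  2  3  3  3  3  4  5  5
  i=6: 1  2  2  2  3  3  3  4  5  6  6
  i=7: 1  2  3  3  4  4  4  5  6  7  7
  i=8: 1  2  3  3  4  4  5  6  7  8  8
  i=9: 1  2  3  3  4  5  6  7  8  9  9
  i=10: 1  2  3  3  4  5  6  7  8  9  10
  i=11: 1  2  3  4  5  6  7  8  9  10  11

reading off 1-entries of Δ²R: w = (9, 5, 2, 10, 1, 8, 3, 7, 6, 11, 4).

|D(w)|=27, |Ess(w)|=9:

[(1, 8, 0), (2, 4, 0), (4, 1, 0), (4, 4, 1), (4, 8, 2), (6, 4, 2), (6, 7, 3), (8, 6, 4), (10, 4, 3)]


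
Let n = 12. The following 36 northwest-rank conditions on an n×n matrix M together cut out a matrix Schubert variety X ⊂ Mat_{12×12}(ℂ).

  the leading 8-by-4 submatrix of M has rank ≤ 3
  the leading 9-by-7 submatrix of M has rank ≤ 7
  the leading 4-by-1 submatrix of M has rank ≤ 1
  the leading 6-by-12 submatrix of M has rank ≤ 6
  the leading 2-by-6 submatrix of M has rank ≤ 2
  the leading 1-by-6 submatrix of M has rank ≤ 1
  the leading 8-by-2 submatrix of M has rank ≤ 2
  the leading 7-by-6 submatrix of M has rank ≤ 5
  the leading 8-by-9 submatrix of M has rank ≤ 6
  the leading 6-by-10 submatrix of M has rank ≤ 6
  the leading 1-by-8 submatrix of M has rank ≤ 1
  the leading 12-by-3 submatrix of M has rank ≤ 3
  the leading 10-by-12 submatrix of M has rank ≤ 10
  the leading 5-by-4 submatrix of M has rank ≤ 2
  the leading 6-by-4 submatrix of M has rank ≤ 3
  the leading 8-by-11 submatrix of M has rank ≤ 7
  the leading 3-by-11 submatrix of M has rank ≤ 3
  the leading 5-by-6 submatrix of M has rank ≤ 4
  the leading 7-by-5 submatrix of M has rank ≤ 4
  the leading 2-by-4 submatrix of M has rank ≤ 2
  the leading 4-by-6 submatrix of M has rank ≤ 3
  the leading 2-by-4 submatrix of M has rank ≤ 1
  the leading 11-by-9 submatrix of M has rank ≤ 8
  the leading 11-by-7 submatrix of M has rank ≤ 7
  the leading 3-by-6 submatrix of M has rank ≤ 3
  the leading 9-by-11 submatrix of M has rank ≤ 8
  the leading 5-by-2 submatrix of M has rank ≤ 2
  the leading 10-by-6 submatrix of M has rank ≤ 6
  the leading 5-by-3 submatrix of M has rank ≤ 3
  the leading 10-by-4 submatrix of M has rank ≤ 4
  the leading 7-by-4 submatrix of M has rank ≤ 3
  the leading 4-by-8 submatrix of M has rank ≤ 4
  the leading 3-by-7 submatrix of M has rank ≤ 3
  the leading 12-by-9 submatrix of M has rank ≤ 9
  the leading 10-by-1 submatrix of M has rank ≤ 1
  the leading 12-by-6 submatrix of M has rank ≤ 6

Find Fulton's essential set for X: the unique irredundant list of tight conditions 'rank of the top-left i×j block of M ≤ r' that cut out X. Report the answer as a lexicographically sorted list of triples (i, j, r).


Rank table r_w(12×12) implied by the 36 constraints:

  i=1: 1 1 1 1 1 1 1 1 1 1 1 1
  i=2: 1 1 1 1 2 2 2 2 2 2 2 2
  i=3: 1 2 2 2 3 3 3 3 3 3 3 3
  i=4: 1 2 2 2 3 3 4 4 4 4 4 4
  i=5: 1 2 2 2 3 4 5 5 5 5 5 5
  i=6: 1 2 3 3 4 5 6 6 6 6 6 6
  i=7: 1 2 3 3 4 5 6 6 6 7 7 7
  i=8: 1 2 3 3 4 5 6 6 6 7 7 8
  i=9: 1 2 3 4 5 6 7 7 7 8 8 9
  i=10: 1 2 3 4 5 6 7 8 8 9 9 10
  i=11: 1 2 3 4 5 6 7 8 8 9 10 11
  i=12: 1 2 3 4 5 6 7 8 9 10 11 12

second differences of R give the permutation w = (1, 5, 2, 7, 6, 3, 10, 12, 4, 8, 11, 9).

D(w) has 16 cells with 7 SE-corners; essential set:

[(2, 4, 1), (4, 6, 3), (5, 4, 2), (8, 4, 3), (8, 9, 6), (8, 11, 7), (11, 9, 8)]


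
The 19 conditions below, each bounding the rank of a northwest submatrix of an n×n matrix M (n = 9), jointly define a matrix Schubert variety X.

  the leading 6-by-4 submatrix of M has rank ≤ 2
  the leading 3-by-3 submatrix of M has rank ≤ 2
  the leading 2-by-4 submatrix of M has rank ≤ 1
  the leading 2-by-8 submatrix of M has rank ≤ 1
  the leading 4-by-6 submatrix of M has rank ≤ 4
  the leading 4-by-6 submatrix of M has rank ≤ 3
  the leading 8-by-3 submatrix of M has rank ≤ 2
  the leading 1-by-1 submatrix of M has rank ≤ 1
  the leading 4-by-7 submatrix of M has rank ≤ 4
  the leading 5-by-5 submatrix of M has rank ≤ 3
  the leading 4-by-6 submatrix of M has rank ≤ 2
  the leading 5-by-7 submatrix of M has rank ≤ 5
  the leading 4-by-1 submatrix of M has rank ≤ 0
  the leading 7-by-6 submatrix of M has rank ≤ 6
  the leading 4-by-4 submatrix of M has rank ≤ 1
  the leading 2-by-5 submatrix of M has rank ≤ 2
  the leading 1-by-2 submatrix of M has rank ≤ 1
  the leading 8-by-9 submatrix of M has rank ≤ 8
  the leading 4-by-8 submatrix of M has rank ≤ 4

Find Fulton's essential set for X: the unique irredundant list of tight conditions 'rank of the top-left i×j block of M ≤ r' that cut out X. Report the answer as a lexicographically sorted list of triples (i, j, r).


Rank table r_w(9×9) implied by the 19 constraints:

  0 1 1 1 1 1 1 1 1
  0 1 1 1 1 1 1 1 2
  0 1 1 1 2 2 2 2 3
  0 1 1 1 2 2 3 3 4
  1 2 2 2 3 3 4 4 5
  1 2 2 2 3 4 5 5 6
  1 2 2 3 4 5 6 6 7
  1 2 2 3 4 5 6 7 8
  1 2 3 4 5 6 7 8 9

second differences of R give the permutation w = (2, 9, 5, 7, 1, 6, 4, 8, 3).

Fulton essential set (6 of the 19 Rothe cells):

[(2, 8, 1), (4, 1, 0), (4, 4, 1), (4, 6, 2), (6, 4, 2), (8, 3, 2)]


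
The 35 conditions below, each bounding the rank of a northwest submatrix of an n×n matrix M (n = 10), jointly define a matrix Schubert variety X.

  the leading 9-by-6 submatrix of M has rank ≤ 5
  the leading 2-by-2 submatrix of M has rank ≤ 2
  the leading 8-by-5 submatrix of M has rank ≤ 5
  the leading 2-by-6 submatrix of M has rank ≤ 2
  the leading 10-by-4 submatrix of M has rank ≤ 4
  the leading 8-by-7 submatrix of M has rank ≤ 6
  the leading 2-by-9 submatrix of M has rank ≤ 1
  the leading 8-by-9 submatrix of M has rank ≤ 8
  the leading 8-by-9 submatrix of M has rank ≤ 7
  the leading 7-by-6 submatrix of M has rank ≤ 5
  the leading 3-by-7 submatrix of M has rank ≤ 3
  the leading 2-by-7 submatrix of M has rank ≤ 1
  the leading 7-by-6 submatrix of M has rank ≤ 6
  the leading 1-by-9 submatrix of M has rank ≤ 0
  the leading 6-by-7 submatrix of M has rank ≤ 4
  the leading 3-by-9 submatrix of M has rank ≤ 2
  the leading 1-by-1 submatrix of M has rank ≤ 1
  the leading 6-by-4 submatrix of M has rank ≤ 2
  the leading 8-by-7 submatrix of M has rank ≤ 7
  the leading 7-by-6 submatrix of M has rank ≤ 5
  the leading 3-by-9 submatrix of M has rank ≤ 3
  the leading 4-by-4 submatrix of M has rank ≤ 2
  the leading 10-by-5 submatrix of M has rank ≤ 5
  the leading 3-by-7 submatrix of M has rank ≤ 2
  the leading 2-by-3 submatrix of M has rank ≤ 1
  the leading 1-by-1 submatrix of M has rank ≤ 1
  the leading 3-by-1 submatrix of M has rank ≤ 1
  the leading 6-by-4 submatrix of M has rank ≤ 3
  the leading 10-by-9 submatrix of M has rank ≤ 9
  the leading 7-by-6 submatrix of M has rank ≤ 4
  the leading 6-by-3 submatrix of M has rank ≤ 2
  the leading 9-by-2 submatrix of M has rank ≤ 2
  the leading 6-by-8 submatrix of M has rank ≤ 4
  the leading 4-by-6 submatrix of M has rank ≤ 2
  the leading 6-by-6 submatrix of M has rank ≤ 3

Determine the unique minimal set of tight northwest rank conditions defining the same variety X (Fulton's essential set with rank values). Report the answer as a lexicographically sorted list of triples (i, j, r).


Recovering R(i,j) via the rank-extension bound from the 35 conditions:

  0 0 0 0 0 0 0 0 0 1
  1 1 1 1 1 1 1 1 1 2
  1 2 2 2 2 2 2 2 2 3
  1 2 2 2 2 2 3 3 3 4
  1 2 2 2 3 3 4 4 4 5
  1 2 2 2 3 3 4 4 5 6
  1 2 3 3 4 4 5 5 6 7
  1 2 3 4 5 5 6 6 7 8
  1 2 3 4 5 5 6 7 8 9
  1 2 3 4 5 6 7 8 9 10

the unique w with this rank table is (10, 1, 2, 7, 5, 9, 3, 4, 8, 6).

Rothe diagram D(w) (20 cells), 6 SE-corners (essential conditions):

[(1, 9, 0), (4, 6, 2), (6, 4, 2), (6, 6, 3), (6, 8, 4), (9, 6, 5)]


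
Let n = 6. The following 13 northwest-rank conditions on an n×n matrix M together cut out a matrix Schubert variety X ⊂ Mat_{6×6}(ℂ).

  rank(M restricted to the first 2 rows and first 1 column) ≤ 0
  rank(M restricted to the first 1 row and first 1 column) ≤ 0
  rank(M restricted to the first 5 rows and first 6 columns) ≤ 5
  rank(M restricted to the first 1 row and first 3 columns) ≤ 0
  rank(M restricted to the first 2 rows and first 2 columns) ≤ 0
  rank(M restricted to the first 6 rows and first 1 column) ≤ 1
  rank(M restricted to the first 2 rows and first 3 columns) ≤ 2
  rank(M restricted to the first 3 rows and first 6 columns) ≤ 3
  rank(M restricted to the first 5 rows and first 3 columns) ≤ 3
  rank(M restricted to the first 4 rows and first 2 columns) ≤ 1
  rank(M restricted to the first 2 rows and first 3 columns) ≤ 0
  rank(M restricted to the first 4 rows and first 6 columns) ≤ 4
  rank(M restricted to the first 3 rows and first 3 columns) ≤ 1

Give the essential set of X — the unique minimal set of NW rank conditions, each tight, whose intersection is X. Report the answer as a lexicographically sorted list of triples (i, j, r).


Rank table r_w(6×6) implied by the 13 constraints:

  0, 0, 0, 1, 1, 1
  0, 0, 0, 1, 2, 2
  1, 1, 1, 2, 3, 3
  1, 1, 2, 3, 4, 4
  1, 2, 3, 4, 5, 5
  1, 2, 3, 4, 5, 6

reading off 1-entries of Δ²R: w = (4, 5, 1, 3, 2, 6).

Rothe diagram D(w) (7 cells), 2 SE-corners (essential conditions):

[(2, 3, 0), (4, 2, 1)]


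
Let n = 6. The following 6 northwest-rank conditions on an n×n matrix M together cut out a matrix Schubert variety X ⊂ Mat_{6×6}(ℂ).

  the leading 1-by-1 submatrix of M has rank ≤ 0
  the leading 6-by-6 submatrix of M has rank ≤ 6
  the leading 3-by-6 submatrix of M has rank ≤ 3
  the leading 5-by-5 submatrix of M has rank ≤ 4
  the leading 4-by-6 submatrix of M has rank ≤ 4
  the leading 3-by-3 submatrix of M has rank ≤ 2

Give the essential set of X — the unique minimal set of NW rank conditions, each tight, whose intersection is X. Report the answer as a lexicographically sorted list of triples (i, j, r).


Computing R[i][j] = min implied NW-rank bound (n=6, 6 conditions):

  R[1]: 0 1 1 1 1 1
  R[2]: 1 2 2 2 2 2
  R[3]: 1 2 2 3 3 3
  R[4]: 1 2 3 4 4 4
  R[5]: 1 2 3 4 4 5
  R[6]: 1 2 3 4 5 6

giving w = (2, 1, 4, 3, 6, 5) via Δ²R.

ℓ(w)=3; the 3 essential cells (i,j,r):

[(1, 1, 0), (3, 3, 2), (5, 5, 4)]


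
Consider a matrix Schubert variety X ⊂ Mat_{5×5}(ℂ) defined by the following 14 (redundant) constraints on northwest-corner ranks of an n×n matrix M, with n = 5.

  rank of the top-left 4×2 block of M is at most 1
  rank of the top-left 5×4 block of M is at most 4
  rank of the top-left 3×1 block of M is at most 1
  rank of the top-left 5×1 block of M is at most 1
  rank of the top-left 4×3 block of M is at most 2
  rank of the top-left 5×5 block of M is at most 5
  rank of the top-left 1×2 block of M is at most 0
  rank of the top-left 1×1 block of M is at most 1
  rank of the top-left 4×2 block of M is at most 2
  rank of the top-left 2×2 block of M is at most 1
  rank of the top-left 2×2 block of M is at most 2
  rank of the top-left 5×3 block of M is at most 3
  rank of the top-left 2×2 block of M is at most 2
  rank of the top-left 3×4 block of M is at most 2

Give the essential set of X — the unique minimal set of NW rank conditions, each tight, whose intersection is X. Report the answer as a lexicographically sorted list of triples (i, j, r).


The tightest implied rank at each (i,j), from the 14 conditions:

  0 | 0 | 1 | 1 | 1
  1 | 1 | 2 | 2 | 2
  1 | 1 | 2 | 2 | 3
  1 | 1 | 2 | 3 | 4
  1 | 2 | 3 | 4 | 5

the unique w with this rank table is (3, 1, 5, 4, 2).

3 SE-corners of the 5-cell Rothe diagram give Ess(w):

[(1, 2, 0), (3, 4, 2), (4, 2, 1)]


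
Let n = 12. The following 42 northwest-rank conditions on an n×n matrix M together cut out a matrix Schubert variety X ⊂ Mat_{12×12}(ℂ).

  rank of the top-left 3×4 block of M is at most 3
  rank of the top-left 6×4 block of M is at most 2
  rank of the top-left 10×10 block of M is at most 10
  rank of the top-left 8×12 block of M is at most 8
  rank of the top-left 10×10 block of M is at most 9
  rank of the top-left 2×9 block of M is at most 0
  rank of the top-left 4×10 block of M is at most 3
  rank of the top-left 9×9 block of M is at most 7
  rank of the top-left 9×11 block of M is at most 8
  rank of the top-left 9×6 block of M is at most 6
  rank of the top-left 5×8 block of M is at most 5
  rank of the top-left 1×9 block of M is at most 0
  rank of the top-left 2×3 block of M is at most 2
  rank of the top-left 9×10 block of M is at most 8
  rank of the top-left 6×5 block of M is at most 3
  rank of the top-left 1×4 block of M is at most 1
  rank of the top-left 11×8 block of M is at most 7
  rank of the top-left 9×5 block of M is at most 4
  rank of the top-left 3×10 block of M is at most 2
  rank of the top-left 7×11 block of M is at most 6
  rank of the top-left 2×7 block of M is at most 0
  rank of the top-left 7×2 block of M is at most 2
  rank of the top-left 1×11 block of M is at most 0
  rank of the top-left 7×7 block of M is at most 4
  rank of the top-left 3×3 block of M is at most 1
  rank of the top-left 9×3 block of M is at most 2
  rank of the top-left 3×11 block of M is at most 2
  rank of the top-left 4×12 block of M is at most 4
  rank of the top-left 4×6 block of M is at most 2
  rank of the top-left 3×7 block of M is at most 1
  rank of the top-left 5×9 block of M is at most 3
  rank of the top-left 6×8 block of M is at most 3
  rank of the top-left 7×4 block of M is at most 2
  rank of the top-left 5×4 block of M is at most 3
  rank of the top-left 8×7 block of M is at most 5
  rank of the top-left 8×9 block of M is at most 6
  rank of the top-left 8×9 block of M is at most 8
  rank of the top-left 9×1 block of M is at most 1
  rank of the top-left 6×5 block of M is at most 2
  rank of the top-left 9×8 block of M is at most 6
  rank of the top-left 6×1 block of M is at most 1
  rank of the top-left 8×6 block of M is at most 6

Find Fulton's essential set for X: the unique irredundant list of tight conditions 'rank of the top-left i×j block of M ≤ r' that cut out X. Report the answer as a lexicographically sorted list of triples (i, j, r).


Rank table r_w(12×12) implied by the 42 constraints:

  i=1: 0, 0, 0, 0, 0, 0, 0, 0, 0, 0, 0, 1
  i=2: 0, 0, 0, 0, 0, 0, 0, 0, 0, 1, 1, 2
  i=3: 1, 1, 1, 1, 1, 1, 1, 1, 1, 2, 2, 3
  i=4: 1, 2, 2, 2, 2, 2, 2, 2, 2, 3, 3, 4
  i=5: 1, 2, 2, 2, 2, 3, 3, 3, 3, 4, 4, 5
  i=6: 1, 2, 2, 2, 2, 3, 3, 3, 4, 5, 5, 6
  i=7: 1, 2, 2, 2, 3, 4, 4, 4, 5, 6, 6, 7
  i=8: 1, 2, 2, 3, 4, 5, 5, 5, 6, 7, 7, 8
  i=9: 1, 2, 2, 3, 4, 5, 6, 6, 7, 8, 8, 9
  i=10: 1, 2, 3, 4, 5, 6, 7, 7, 8, 9, 9, 10
  i=11: 1, 2, 3, 4, 5, 6, 7, 7, 8, 9, 10, 11
  i=12: 1, 2, 3, 4, 5, 6, 7, 8, 9, 10, 11, 12

the unique w with this rank table is (12, 10, 1, 2, 6, 9, 5, 4, 7, 3, 11, 8).

7 SE-corners of the 33-cell Rothe diagram give Ess(w):

[(1, 11, 0), (2, 9, 0), (6, 5, 2), (6, 8, 3), (7, 4, 2), (9, 3, 2), (11, 8, 7)]


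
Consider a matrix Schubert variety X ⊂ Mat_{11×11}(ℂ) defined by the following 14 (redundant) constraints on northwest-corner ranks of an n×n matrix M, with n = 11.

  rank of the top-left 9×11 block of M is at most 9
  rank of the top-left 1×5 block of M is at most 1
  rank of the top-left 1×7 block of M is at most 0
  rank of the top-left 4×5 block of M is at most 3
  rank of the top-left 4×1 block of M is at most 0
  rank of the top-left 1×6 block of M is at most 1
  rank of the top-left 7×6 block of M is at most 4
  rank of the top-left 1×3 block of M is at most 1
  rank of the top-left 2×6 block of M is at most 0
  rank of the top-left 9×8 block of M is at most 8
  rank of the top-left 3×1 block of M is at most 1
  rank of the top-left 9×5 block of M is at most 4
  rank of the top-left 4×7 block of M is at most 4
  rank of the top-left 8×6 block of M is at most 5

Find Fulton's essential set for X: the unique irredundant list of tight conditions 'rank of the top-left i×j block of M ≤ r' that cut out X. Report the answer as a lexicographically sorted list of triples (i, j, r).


Propagating the 14 rank bounds to every northwest block:

  row 1: 0, 0, 0, 0, 0, 0, 0, 1, 1, 1, 1
  row 2: 0, 0, 0, 0, 0, 0, 1, 2, 2, 2, 2
  row 3: 0, 1, 1, 1, 1, 1, 2, 3, 3, 3, 3
  row 4: 0, 1, 2, 2, 2, 2, 3, 4, 4, 4, 4
  row 5: 1, 2, 3, 3, 3, 3, 4, 5, 5, 5, 5
  row 6: 1, 2, 3, 4, 4, 4, 5, 6, 6, 6, 6
  row 7: 1, 2, 3, 4, 4, 4, 5, 6, 7, 7, 7
  row 8: 1, 2, 3, 4, 4, 5, 6, 7, 8, 8, 8
  row 9: 1, 2, 3, 4, 4, 5, 6, 7, 8, 9, 9
  row 10: 1, 2, 3, 4, 5, 6, 7, 8, 9, 10, 10
  row 11: 1, 2, 3, 4, 5, 6, 7, 8, 9, 10, 11

second differences of R give the permutation w = (8, 7, 2, 3, 1, 4, 9, 6, 10, 5, 11).

D(w) has 19 cells with 5 SE-corners; essential set:

[(1, 7, 0), (2, 6, 0), (4, 1, 0), (7, 6, 4), (9, 5, 4)]


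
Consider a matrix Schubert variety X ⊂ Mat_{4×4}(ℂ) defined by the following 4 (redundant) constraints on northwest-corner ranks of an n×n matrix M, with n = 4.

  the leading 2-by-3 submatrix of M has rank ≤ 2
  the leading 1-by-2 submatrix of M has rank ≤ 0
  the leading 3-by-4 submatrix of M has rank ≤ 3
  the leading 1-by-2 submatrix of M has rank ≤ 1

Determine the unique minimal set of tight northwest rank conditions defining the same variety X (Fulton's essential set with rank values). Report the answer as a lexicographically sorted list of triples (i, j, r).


Propagating the 4 rank bounds to every northwest block:

  row 1: 0, 0, 1, 1
  row 2: 1, 1, 2, 2
  row 3: 1, 2, 3, 3
  row 4: 1, 2, 3, 4

second differences of R give the permutation w = (3, 1, 2, 4).

Rothe diagram D(w) (2 cells), 1 SE-corner (essential condition):

[(1, 2, 0)]


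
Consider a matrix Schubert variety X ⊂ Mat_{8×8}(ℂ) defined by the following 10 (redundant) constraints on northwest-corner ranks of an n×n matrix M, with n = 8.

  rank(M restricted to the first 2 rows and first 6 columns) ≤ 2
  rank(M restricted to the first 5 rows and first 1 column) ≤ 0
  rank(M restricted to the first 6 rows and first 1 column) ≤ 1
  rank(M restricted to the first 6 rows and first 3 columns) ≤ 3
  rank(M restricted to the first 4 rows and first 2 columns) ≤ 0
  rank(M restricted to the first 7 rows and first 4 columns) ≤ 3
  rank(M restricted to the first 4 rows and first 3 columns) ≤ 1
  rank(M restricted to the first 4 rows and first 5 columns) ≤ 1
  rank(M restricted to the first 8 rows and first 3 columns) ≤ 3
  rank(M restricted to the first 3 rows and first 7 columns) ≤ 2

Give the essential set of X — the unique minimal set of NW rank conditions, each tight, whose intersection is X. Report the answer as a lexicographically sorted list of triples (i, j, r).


Computing R[i][j] = min implied NW-rank bound (n=8, 10 conditions):

  0  0  1  1  1  1  1  1
  0  0  1  1  1  2  2  2
  0  0  1  1  1  2  2  3
  0  0  1  1  1  2  3  4
  0  1  2  2  2  3  4  5
  1  2  3  3  3  4  5  6
  1  2  3  3  4  5  6  7
  1  2  3  4  5  6  7  8

giving w = (3, 6, 8, 7, 2, 1, 5, 4) via Δ²R.

5 SE-corners of the 17-cell Rothe diagram give Ess(w):

[(3, 7, 2), (4, 2, 0), (4, 5, 1), (5, 1, 0), (7, 4, 3)]


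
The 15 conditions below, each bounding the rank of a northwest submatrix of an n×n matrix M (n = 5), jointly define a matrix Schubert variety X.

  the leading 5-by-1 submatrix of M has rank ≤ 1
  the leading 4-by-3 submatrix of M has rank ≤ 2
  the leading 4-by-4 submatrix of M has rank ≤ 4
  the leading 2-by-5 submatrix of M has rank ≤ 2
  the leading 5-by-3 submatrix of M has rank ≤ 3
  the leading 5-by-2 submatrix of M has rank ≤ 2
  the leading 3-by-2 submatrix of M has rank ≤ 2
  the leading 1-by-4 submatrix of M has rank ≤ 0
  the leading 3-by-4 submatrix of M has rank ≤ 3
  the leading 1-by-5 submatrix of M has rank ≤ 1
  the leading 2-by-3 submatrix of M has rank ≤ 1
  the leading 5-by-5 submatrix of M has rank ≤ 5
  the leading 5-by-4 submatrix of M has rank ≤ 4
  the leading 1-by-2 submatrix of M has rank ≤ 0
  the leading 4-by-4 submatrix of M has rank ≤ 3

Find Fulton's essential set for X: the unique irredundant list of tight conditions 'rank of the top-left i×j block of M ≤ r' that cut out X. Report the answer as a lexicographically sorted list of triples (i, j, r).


Recovering R(i,j) via the rank-extension bound from the 15 conditions:

  row 1: 0 0 0 0 1
  row 2: 1 1 1 1 2
  row 3: 1 2 2 2 3
  row 4: 1 2 2 3 4
  row 5: 1 2 3 4 5

second differences of R give the permutation w = (5, 1, 2, 4, 3).

Fulton essential set (2 of the 5 Rothe cells):

[(1, 4, 0), (4, 3, 2)]


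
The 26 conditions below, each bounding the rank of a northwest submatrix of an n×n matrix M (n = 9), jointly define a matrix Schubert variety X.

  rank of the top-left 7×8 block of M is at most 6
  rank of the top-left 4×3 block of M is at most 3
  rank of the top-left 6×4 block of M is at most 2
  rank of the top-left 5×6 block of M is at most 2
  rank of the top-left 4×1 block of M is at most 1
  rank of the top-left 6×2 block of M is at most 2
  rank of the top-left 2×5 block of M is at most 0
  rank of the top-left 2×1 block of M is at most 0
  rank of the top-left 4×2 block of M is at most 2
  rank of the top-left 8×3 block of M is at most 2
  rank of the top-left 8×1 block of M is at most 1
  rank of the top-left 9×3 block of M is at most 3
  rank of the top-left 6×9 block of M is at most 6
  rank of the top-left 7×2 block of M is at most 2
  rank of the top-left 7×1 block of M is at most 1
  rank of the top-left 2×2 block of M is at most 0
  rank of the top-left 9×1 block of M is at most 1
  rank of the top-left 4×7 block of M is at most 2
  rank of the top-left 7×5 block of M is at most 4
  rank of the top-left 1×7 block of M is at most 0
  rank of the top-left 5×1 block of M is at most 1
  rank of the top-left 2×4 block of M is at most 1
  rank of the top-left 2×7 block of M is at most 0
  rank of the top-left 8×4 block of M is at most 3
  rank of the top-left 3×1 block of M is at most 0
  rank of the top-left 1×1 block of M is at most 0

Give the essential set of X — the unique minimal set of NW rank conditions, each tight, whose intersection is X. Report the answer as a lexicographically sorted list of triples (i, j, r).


Recovering R(i,j) via the rank-extension bound from the 26 conditions:

  row 1: 0 | 0 | 0 | 0 | 0 | 0 | 0 | 1 | 1
  row 2: 0 | 0 | 0 | 0 | 0 | 0 | 0 | 1 | 2
  row 3: 0 | 1 | 1 | 1 | 1 | 1 | 1 | 2 | 3
  row 4: 1 | 2 | 2 | 2 | 2 | 2 | 2 | 3 | 4
  row 5: 1 | 2 | 2 | 2 | 2 | 2 | 3 | 4 | 5
  row 6: 1 | 2 | 2 | 2 | 3 | 3 | 4 | 5 | 6
  row 7: 1 | 2 | 2 | 3 | 4 | 4 | 5 | 6 | 7
  row 8: 1 | 2 | 2 | 3 | 4 | 5 | 6 | 7 | 8
  row 9: 1 | 2 | 3 | 4 | 5 | 6 | 7 | 8 | 9

hence w(1..9) = (8, 9, 2, 1, 7, 5, 4, 6, 3).

ℓ(w)=23; the 5 essential cells (i,j,r):

[(2, 7, 0), (3, 1, 0), (5, 6, 2), (6, 4, 2), (8, 3, 2)]


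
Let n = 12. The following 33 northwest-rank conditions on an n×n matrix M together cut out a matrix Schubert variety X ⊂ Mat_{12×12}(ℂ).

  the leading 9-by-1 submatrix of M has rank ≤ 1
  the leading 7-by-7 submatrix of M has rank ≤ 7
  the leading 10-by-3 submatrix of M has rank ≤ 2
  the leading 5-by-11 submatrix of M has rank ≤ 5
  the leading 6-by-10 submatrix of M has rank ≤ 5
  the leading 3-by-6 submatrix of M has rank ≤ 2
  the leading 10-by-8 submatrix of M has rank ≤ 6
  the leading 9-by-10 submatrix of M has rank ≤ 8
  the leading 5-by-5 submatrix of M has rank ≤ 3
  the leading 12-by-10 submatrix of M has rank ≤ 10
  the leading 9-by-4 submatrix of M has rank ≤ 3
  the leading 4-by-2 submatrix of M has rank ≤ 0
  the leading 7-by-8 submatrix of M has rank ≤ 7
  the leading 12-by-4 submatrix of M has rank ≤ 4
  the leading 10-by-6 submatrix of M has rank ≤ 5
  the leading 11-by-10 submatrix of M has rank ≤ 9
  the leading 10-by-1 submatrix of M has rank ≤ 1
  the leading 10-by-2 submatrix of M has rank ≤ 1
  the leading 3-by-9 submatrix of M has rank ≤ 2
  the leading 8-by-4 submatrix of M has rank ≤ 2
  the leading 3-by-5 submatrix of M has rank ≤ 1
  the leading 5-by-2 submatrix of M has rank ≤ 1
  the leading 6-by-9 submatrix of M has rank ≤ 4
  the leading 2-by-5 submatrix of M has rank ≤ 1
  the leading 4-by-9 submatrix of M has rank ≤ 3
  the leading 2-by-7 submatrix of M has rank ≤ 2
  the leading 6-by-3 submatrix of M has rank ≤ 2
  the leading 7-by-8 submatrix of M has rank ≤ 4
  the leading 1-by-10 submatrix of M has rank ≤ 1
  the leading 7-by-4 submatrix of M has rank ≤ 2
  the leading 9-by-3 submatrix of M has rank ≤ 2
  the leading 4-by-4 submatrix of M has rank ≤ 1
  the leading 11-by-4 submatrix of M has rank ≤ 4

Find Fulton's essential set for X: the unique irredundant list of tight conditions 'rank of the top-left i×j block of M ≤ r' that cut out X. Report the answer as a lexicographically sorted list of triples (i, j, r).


Rank table r_w(12×12) implied by the 33 constraints:

  i=1: 0 0 1 1 1 1 1 1 1 1 1 1
  i=2: 0 0 1 1 1 2 2 2 2 2 2 2
  i=3: 0 0 1 1 1 2 2 2 2 3 3 3
  i=4: 0 0 1 1 2 3 3 3 3 4 4 4
  i=5: 1 1 2 2 3 4 4 4 4 5 5 5
  i=6: 1 1 2 2 3 4 4 4 4 5 6 6
  i=7: 1 1 2 2 3 4 4 4 5 6 7 7
  i=8: 1 1 2 2 3 4 5 5 6 7 8 8
  i=9: 1 1 2 3 4 5 6 6 7 8 9 9
  i=10: 1 1 2 3 4 5 6 6 7 8 9 10
  i=11: 1 2 3 4 5 6 7 7 8 9 10 11
  i=12: 1 2 3 4 5 6 7 8 9 10 11 12

second differences of R give the permutation w = (3, 6, 10, 5, 1, 11, 9, 7, 4, 12, 2, 8).

D(w) has 30 cells with 9 SE-corners; essential set:

[(3, 5, 1), (3, 9, 2), (4, 2, 0), (4, 4, 1), (6, 9, 4), (7, 8, 4), (8, 4, 2), (10, 2, 1), (10, 8, 6)]


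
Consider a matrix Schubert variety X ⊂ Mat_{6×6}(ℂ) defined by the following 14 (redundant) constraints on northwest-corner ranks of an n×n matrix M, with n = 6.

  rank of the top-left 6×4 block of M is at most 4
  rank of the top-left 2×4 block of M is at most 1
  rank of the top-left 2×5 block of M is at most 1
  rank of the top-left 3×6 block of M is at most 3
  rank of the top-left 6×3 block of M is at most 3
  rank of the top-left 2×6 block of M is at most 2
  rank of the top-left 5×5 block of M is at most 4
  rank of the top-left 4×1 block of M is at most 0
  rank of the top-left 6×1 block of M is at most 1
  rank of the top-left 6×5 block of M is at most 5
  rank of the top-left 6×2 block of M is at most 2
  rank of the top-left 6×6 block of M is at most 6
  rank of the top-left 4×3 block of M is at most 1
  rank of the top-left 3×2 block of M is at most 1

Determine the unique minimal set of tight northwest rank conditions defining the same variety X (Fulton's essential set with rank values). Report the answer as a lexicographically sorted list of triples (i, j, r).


Rank table r_w(6×6) implied by the 14 constraints:

  i=1: 0  1  1  1  1  1
  i=2: 0  1  1  1  1  2
  i=3: 0  1  1  2  2  3
  i=4: 0  1  1  2  3  4
  i=5: 1  2  2  3  4  5
  i=6: 1  2  3  4  5  6

giving w = (2, 6, 4, 5, 1, 3) via Δ²R.

|D(w)|=9, |Ess(w)|=3:

[(2, 5, 1), (4, 1, 0), (4, 3, 1)]


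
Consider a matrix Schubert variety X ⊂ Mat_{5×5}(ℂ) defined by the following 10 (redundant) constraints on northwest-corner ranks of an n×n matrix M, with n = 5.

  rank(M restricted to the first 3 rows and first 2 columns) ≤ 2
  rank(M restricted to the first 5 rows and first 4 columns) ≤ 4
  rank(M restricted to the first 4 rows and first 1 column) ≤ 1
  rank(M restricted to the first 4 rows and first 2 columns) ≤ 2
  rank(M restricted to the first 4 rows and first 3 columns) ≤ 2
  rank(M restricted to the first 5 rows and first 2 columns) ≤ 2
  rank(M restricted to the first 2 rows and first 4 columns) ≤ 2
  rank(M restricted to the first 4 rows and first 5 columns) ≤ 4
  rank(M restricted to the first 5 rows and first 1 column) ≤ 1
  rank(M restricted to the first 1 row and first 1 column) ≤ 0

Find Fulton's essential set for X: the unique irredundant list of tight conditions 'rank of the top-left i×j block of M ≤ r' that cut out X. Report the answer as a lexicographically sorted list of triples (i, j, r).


Propagating the 10 rank bounds to every northwest block:

  R[1]: 0 1 1 1 1
  R[2]: 1 2 2 2 2
  R[3]: 1 2 2 3 3
  R[4]: 1 2 2 3 4
  R[5]: 1 2 3 4 5

reading off 1-entries of Δ²R: w = (2, 1, 4, 5, 3).

Fulton essential set (2 of the 3 Rothe cells):

[(1, 1, 0), (4, 3, 2)]
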